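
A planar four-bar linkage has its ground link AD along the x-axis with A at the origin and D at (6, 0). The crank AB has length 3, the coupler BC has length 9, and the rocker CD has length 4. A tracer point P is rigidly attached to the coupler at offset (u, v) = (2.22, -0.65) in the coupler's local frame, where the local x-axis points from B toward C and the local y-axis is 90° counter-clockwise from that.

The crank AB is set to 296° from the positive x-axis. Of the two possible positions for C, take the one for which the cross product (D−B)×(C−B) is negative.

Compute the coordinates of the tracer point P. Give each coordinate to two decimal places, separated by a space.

A=(0,0), D=(6.00,0)
B = A + 3.00·(cos296°, sin296°) = (1.3151, -2.6964)
|BD| = 5.4054
circle(B,9.00) ∩ circle(D,4.00): a=8.7152, h=2.2462
  candidates: C₊=(7.7481,3.5978) cross=12.142; C₋=(9.9890,-0.2958) cross=-12.142
  mode - wants cross < 0 → take C=(9.9890,-0.2958) (cross=-12.142)
ex = (C−B)/|BC| = (0.9638,0.2667); ey = (-0.2667,0.9638)
P = B + 2.22·ex + -0.65·ey = (3.6281,-2.7307)

3.63 -2.73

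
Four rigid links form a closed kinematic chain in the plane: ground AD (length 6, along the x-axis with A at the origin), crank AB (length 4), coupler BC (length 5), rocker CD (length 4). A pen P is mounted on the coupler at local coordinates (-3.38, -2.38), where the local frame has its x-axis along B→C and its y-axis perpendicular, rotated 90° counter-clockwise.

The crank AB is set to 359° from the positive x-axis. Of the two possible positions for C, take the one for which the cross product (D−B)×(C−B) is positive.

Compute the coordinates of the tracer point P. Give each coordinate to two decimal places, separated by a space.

A=(0,0), D=(6.00,0)
B = A + 4.00·(cos359°, sin359°) = (3.9994, -0.0698)
|BD| = 2.0018
circle(B,5.00) ∩ circle(D,4.00): a=3.2489, h=3.8006
  candidates: C₊=(7.1137,3.8418) cross=7.608; C₋=(7.3788,-3.7548) cross=-7.608
  mode + wants cross > 0 → take C=(7.1137,3.8418) (cross=7.608)
ex = (C−B)/|BC| = (0.6229,0.7823); ey = (-0.7823,0.6229)
P = B + -3.38·ex + -2.38·ey = (3.7560,-4.1965)

3.76 -4.20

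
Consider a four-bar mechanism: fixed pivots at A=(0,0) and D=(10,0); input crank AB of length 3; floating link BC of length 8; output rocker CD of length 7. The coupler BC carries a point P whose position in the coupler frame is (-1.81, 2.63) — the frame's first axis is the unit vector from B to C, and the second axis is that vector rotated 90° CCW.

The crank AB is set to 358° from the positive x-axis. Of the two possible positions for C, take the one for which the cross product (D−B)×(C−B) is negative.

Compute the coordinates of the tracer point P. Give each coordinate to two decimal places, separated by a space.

A=(0,0), D=(10.00,0)
B = A + 3.00·(cos358°, sin358°) = (2.9982, -0.1047)
|BD| = 7.0026
circle(B,8.00) ∩ circle(D,7.00): a=4.5723, h=6.5646
  candidates: C₊=(7.4718,6.5275) cross=45.969; C₋=(7.6681,-6.6002) cross=-45.969
  mode - wants cross < 0 → take C=(7.6681,-6.6002) (cross=-45.969)
ex = (C−B)/|BC| = (0.5837,-0.8119); ey = (0.8119,0.5837)
P = B + -1.81·ex + 2.63·ey = (4.0770,2.9002)

4.08 2.90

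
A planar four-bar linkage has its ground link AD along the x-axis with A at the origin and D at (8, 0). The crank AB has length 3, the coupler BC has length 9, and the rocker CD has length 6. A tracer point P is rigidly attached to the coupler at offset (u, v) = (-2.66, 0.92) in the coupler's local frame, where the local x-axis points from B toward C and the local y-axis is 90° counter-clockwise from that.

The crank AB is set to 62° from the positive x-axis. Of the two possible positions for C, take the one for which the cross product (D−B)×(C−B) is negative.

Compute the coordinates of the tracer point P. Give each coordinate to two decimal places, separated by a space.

1.05 5.44

A=(0,0), D=(8.00,0)
B = A + 3.00·(cos62°, sin62°) = (1.4084, 2.6488)
|BD| = 7.1039
circle(B,9.00) ∩ circle(D,6.00): a=6.7192, h=5.9877
  candidates: C₊=(9.8757,5.6993) cross=42.536; C₋=(5.4104,-5.4124) cross=-42.536
  mode - wants cross < 0 → take C=(5.4104,-5.4124) (cross=-42.536)
ex = (C−B)/|BC| = (0.4447,-0.8957); ey = (0.8957,0.4447)
P = B + -2.66·ex + 0.92·ey = (1.0496,5.4405)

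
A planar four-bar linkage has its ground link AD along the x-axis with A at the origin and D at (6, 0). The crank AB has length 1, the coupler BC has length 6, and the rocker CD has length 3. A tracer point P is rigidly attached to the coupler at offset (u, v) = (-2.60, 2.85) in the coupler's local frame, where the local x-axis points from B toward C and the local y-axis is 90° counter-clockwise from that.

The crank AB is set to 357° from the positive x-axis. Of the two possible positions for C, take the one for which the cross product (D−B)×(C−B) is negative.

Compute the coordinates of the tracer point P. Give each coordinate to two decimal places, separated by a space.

A=(0,0), D=(6.00,0)
B = A + 1.00·(cos357°, sin357°) = (0.9986, -0.0523)
|BD| = 5.0016
circle(B,6.00) ∩ circle(D,3.00): a=5.1999, h=2.9934
  candidates: C₊=(6.1670,2.9954) cross=14.972; C₋=(6.2296,-2.9912) cross=-14.972
  mode - wants cross < 0 → take C=(6.2296,-2.9912) (cross=-14.972)
ex = (C−B)/|BC| = (0.8718,-0.4898); ey = (0.4898,0.8718)
P = B + -2.60·ex + 2.85·ey = (0.1278,3.7059)

0.13 3.71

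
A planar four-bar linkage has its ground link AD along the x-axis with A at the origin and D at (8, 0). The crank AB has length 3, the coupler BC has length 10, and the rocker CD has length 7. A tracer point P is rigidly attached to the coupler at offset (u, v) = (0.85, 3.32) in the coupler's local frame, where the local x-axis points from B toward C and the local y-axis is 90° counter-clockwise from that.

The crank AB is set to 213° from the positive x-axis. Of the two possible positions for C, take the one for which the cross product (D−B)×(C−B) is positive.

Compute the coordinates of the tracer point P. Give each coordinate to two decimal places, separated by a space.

-4.43 1.21

A=(0,0), D=(8.00,0)
B = A + 3.00·(cos213°, sin213°) = (-2.5160, -1.6339)
|BD| = 10.6422
circle(B,10.00) ∩ circle(D,7.00): a=7.7172, h=6.3596
  candidates: C₊=(4.1333,5.8351) cross=67.680; C₋=(6.0861,-6.7333) cross=-67.680
  mode + wants cross > 0 → take C=(4.1333,5.8351) (cross=67.680)
ex = (C−B)/|BC| = (0.6649,0.7469); ey = (-0.7469,0.6649)
P = B + 0.85·ex + 3.32·ey = (-4.4305,1.2085)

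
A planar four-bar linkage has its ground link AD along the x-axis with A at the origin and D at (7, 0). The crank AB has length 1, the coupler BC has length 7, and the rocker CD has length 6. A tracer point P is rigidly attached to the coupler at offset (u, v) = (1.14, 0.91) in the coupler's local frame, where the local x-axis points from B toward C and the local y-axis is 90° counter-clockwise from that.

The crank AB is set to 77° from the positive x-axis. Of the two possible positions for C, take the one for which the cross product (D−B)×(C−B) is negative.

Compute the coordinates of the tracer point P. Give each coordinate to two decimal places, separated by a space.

A=(0,0), D=(7.00,0)
B = A + 1.00·(cos77°, sin77°) = (0.2250, 0.9744)
|BD| = 6.8448
circle(B,7.00) ∩ circle(D,6.00): a=4.3720, h=5.4668
  candidates: C₊=(5.3306,5.7631) cross=37.419; C₋=(3.7742,-5.0591) cross=-37.419
  mode - wants cross < 0 → take C=(3.7742,-5.0591) (cross=-37.419)
ex = (C−B)/|BC| = (0.5070,-0.8619); ey = (0.8619,0.5070)
P = B + 1.14·ex + 0.91·ey = (1.5873,0.4532)

1.59 0.45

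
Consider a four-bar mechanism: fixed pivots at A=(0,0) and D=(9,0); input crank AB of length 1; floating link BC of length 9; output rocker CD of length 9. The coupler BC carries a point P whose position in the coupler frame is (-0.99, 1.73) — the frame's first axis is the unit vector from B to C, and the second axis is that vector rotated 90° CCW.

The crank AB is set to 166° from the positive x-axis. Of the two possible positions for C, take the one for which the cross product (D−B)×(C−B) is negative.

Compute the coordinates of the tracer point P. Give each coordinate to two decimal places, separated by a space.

A=(0,0), D=(9.00,0)
B = A + 1.00·(cos166°, sin166°) = (-0.9703, 0.2419)
|BD| = 9.9732
circle(B,9.00) ∩ circle(D,9.00): a=4.9866, h=7.4922
  candidates: C₊=(4.1966,7.6110) cross=74.722; C₋=(3.8331,-7.3691) cross=-74.722
  mode - wants cross < 0 → take C=(3.8331,-7.3691) (cross=-74.722)
ex = (C−B)/|BC| = (0.5337,-0.8457); ey = (0.8457,0.5337)
P = B + -0.99·ex + 1.73·ey = (-0.0357,2.0025)

-0.04 2.00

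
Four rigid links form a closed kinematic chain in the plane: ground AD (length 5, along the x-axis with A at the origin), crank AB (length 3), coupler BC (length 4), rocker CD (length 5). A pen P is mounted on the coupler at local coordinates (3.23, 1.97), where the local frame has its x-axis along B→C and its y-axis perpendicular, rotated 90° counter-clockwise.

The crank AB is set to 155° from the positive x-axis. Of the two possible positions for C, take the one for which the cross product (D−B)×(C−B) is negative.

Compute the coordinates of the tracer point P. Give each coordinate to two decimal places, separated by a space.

A=(0,0), D=(5.00,0)
B = A + 3.00·(cos155°, sin155°) = (-2.7189, 1.2679)
|BD| = 7.8224
circle(B,4.00) ∩ circle(D,5.00): a=3.3359, h=2.2072
  candidates: C₊=(0.9306,2.9052) cross=17.266; C₋=(0.2151,-1.4509) cross=-17.266
  mode - wants cross < 0 → take C=(0.2151,-1.4509) (cross=-17.266)
ex = (C−B)/|BC| = (0.7335,-0.6797); ey = (0.6797,0.7335)
P = B + 3.23·ex + 1.97·ey = (0.9893,0.5175)

0.99 0.52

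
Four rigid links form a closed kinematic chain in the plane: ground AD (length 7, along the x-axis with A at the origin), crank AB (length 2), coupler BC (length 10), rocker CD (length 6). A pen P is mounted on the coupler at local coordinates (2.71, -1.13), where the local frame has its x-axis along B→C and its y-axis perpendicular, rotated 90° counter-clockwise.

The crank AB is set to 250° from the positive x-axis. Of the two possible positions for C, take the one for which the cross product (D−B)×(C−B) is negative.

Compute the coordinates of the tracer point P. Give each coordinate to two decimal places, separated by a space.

1.36 -3.98

A=(0,0), D=(7.00,0)
B = A + 2.00·(cos250°, sin250°) = (-0.6840, -1.8794)
|BD| = 7.9105
circle(B,10.00) ∩ circle(D,6.00): a=8.0005, h=5.9993
  candidates: C₊=(5.6621,5.8489) cross=47.458; C₋=(8.5127,-5.8062) cross=-47.458
  mode - wants cross < 0 → take C=(8.5127,-5.8062) (cross=-47.458)
ex = (C−B)/|BC| = (0.9197,-0.3927); ey = (0.3927,0.9197)
P = B + 2.71·ex + -1.13·ey = (1.3646,-3.9828)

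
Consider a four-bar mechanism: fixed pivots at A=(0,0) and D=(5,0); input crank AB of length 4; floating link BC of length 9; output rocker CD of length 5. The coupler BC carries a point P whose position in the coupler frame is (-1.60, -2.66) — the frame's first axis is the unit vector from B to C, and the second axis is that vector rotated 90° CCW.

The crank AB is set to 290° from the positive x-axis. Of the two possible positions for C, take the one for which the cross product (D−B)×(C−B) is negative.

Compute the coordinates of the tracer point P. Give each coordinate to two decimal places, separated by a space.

A=(0,0), D=(5.00,0)
B = A + 4.00·(cos290°, sin290°) = (1.3681, -3.7588)
|BD| = 5.2268
circle(B,9.00) ∩ circle(D,5.00): a=7.9704, h=4.1800
  candidates: C₊=(3.9005,4.8776) cross=21.848; C₋=(9.9125,-0.9315) cross=-21.848
  mode - wants cross < 0 → take C=(9.9125,-0.9315) (cross=-21.848)
ex = (C−B)/|BC| = (0.9494,0.3141); ey = (-0.3141,0.9494)
P = B + -1.60·ex + -2.66·ey = (0.6847,-6.7867)

0.68 -6.79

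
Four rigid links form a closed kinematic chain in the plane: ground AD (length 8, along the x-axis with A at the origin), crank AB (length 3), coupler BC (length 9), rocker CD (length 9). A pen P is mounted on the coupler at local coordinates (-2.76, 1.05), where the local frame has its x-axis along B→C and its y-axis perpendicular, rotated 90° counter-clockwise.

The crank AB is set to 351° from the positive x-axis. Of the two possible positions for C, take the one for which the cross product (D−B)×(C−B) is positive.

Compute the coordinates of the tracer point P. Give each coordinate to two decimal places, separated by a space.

1.41 -2.98

A=(0,0), D=(8.00,0)
B = A + 3.00·(cos351°, sin351°) = (2.9631, -0.4693)
|BD| = 5.0588
circle(B,9.00) ∩ circle(D,9.00): a=2.5294, h=8.6373
  candidates: C₊=(4.6802,8.3654) cross=43.694; C₋=(6.2828,-8.8347) cross=-43.694
  mode + wants cross > 0 → take C=(4.6802,8.3654) (cross=43.694)
ex = (C−B)/|BC| = (0.1908,0.9816); ey = (-0.9816,0.1908)
P = B + -2.76·ex + 1.05·ey = (1.4058,-2.9783)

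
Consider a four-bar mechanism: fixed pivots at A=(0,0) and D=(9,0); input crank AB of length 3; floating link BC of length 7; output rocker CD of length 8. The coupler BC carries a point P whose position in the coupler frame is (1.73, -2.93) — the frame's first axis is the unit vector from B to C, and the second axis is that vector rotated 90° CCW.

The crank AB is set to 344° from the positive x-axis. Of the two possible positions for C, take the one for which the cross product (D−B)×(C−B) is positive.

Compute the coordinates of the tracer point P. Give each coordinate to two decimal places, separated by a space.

6.02 0.49

A=(0,0), D=(9.00,0)
B = A + 3.00·(cos344°, sin344°) = (2.8838, -0.8269)
|BD| = 6.1719
circle(B,7.00) ∩ circle(D,8.00): a=1.8707, h=6.7454
  candidates: C₊=(3.8339,6.1083) cross=41.632; C₋=(5.6414,-7.2608) cross=-41.632
  mode + wants cross > 0 → take C=(3.8339,6.1083) (cross=41.632)
ex = (C−B)/|BC| = (0.1357,0.9907); ey = (-0.9907,0.1357)
P = B + 1.73·ex + -2.93·ey = (6.0215,0.4894)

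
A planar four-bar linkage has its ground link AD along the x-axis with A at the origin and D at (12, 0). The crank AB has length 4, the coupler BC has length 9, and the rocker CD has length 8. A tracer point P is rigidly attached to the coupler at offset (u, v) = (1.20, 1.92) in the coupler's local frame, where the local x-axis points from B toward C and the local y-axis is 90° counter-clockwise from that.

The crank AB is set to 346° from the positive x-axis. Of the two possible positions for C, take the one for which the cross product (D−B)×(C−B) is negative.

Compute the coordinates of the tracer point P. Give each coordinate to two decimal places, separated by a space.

6.11 -0.59

A=(0,0), D=(12.00,0)
B = A + 4.00·(cos346°, sin346°) = (3.8812, -0.9677)
|BD| = 8.1763
circle(B,9.00) ∩ circle(D,8.00): a=5.1277, h=7.3964
  candidates: C₊=(8.0975,6.9836) cross=60.475; C₋=(9.8483,-7.7052) cross=-60.475
  mode - wants cross < 0 → take C=(9.8483,-7.7052) (cross=-60.475)
ex = (C−B)/|BC| = (0.6630,-0.7486); ey = (0.7486,0.6630)
P = B + 1.20·ex + 1.92·ey = (6.1141,-0.5930)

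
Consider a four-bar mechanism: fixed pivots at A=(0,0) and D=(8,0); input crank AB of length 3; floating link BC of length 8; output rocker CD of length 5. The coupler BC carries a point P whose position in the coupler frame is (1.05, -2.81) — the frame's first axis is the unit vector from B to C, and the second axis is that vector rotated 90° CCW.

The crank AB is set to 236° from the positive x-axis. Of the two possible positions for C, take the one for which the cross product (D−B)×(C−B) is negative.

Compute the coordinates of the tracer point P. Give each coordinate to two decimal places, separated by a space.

A=(0,0), D=(8.00,0)
B = A + 3.00·(cos236°, sin236°) = (-1.6776, -2.4871)
|BD| = 9.9921
circle(B,8.00) ∩ circle(D,5.00): a=6.9476, h=3.9663
  candidates: C₊=(4.0641,3.0836) cross=39.631; C₋=(6.0386,-4.5992) cross=-39.631
  mode - wants cross < 0 → take C=(6.0386,-4.5992) (cross=-39.631)
ex = (C−B)/|BC| = (0.9645,-0.2640); ey = (0.2640,0.9645)
P = B + 1.05·ex + -2.81·ey = (-1.4067,-5.4746)

-1.41 -5.47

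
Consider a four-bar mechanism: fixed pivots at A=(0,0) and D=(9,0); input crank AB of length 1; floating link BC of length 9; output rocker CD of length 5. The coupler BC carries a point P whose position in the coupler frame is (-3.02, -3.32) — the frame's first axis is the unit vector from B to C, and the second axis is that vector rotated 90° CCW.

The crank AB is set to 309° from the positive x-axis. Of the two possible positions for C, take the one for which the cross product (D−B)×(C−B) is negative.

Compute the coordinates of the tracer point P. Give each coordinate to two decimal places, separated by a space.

-3.59 -2.30

A=(0,0), D=(9.00,0)
B = A + 1.00·(cos309°, sin309°) = (0.6293, -0.7771)
|BD| = 8.4067
circle(B,9.00) ∩ circle(D,5.00): a=7.5340, h=4.9233
  candidates: C₊=(7.6760,4.8215) cross=41.388; C₋=(8.5862,-4.9828) cross=-41.388
  mode - wants cross < 0 → take C=(8.5862,-4.9828) (cross=-41.388)
ex = (C−B)/|BC| = (0.8841,-0.4673); ey = (0.4673,0.8841)
P = B + -3.02·ex + -3.32·ey = (-3.5921,-2.3011)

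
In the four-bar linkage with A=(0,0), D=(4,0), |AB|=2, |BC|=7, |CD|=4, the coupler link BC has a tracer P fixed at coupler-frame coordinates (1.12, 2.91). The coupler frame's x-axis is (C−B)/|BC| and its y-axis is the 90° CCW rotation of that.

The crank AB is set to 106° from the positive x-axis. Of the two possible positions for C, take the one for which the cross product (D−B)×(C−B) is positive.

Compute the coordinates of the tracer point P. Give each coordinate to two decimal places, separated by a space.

A=(0,0), D=(4.00,0)
B = A + 2.00·(cos106°, sin106°) = (-0.5513, 1.9225)
|BD| = 4.9407
circle(B,7.00) ∩ circle(D,4.00): a=5.8100, h=3.9044
  candidates: C₊=(6.3201,3.2584) cross=19.290; C₋=(3.2815,-3.9349) cross=-19.290
  mode + wants cross > 0 → take C=(6.3201,3.2584) (cross=19.290)
ex = (C−B)/|BC| = (0.9816,0.1908); ey = (-0.1908,0.9816)
P = B + 1.12·ex + 2.91·ey = (-0.0072,4.9928)

-0.01 4.99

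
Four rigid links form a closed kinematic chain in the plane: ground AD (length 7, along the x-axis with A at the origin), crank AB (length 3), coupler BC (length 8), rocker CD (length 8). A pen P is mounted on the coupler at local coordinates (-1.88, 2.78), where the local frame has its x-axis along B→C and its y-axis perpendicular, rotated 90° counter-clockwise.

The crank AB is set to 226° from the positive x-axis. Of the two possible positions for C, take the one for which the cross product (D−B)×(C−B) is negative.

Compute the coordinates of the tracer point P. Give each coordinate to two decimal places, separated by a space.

A=(0,0), D=(7.00,0)
B = A + 3.00·(cos226°, sin226°) = (-2.0840, -2.1580)
|BD| = 9.3368
circle(B,8.00) ∩ circle(D,8.00): a=4.6684, h=6.4966
  candidates: C₊=(0.9564,5.2417) cross=60.658; C₋=(3.9596,-7.3997) cross=-60.658
  mode - wants cross < 0 → take C=(3.9596,-7.3997) (cross=-60.658)
ex = (C−B)/|BC| = (0.7554,-0.6552); ey = (0.6552,0.7554)
P = B + -1.88·ex + 2.78·ey = (-1.6827,1.1739)

-1.68 1.17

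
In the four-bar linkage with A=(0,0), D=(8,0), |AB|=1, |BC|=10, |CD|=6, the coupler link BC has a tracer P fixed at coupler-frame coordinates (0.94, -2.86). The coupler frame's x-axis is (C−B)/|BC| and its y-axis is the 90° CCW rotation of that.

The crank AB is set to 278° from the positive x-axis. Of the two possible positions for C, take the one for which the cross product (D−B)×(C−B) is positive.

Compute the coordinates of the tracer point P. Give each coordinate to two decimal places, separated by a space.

2.80 -2.39

A=(0,0), D=(8.00,0)
B = A + 1.00·(cos278°, sin278°) = (0.1392, -0.9903)
|BD| = 7.9230
circle(B,10.00) ∩ circle(D,6.00): a=8.0004, h=5.9995
  candidates: C₊=(7.3270,5.9621) cross=47.534; C₋=(8.8267,-5.9428) cross=-47.534
  mode + wants cross > 0 → take C=(7.3270,5.9621) (cross=47.534)
ex = (C−B)/|BC| = (0.7188,0.6952); ey = (-0.6952,0.7188)
P = B + 0.94·ex + -2.86·ey = (2.8032,-2.3924)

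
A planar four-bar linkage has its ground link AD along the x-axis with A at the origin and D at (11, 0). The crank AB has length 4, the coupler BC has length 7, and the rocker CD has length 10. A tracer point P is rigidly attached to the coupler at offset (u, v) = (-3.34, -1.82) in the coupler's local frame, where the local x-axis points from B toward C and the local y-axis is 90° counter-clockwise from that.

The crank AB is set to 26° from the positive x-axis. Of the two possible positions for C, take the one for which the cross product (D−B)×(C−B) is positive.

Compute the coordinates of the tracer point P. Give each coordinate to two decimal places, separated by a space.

4.36 -1.97

A=(0,0), D=(11.00,0)
B = A + 4.00·(cos26°, sin26°) = (3.5952, 1.7535)
|BD| = 7.6096
circle(B,7.00) ∩ circle(D,10.00): a=0.4538, h=6.9853
  candidates: C₊=(5.6464,8.4462) cross=53.155; C₋=(2.4271,-5.1484) cross=-53.155
  mode + wants cross > 0 → take C=(5.6464,8.4462) (cross=53.155)
ex = (C−B)/|BC| = (0.2930,0.9561); ey = (-0.9561,0.2930)
P = B + -3.34·ex + -1.82·ey = (4.3566,-1.9732)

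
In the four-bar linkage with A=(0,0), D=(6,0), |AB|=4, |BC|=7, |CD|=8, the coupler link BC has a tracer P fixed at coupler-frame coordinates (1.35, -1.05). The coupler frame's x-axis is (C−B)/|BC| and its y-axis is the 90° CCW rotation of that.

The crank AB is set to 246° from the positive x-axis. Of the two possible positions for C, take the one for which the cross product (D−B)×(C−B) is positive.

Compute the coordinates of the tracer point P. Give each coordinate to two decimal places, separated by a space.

A=(0,0), D=(6.00,0)
B = A + 4.00·(cos246°, sin246°) = (-1.6269, -3.6542)
|BD| = 8.4571
circle(B,7.00) ∩ circle(D,8.00): a=3.3418, h=6.1508
  candidates: C₊=(-1.2709,3.3368) cross=52.018; C₋=(4.0444,-7.7573) cross=-52.018
  mode + wants cross > 0 → take C=(-1.2709,3.3368) (cross=52.018)
ex = (C−B)/|BC| = (0.0509,0.9987); ey = (-0.9987,0.0509)
P = B + 1.35·ex + -1.05·ey = (-0.5096,-2.3593)

-0.51 -2.36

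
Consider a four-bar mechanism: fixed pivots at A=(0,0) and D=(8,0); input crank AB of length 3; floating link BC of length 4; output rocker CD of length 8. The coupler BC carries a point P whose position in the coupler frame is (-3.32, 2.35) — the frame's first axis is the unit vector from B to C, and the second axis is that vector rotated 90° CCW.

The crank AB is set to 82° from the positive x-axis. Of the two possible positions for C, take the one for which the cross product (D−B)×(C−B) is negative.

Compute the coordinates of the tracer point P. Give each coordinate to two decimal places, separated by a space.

3.05 6.07

A=(0,0), D=(8.00,0)
B = A + 3.00·(cos82°, sin82°) = (0.4175, 2.9708)
|BD| = 8.1437
circle(B,4.00) ∩ circle(D,8.00): a=1.1248, h=3.8386
  candidates: C₊=(2.8651,6.1346) cross=31.260; C₋=(0.0645,-1.0136) cross=-31.260
  mode - wants cross < 0 → take C=(0.0645,-1.0136) (cross=-31.260)
ex = (C−B)/|BC| = (-0.0883,-0.9961); ey = (0.9961,-0.0883)
P = B + -3.32·ex + 2.35·ey = (3.0514,6.0704)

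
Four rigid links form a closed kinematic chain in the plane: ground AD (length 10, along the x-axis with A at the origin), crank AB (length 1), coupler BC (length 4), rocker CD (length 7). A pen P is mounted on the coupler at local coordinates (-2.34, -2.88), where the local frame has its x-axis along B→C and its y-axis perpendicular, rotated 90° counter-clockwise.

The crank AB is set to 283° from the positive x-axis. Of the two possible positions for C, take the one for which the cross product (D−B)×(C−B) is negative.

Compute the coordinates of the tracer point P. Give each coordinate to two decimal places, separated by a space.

A=(0,0), D=(10.00,0)
B = A + 1.00·(cos283°, sin283°) = (0.2250, -0.9744)
|BD| = 9.8235
circle(B,4.00) ∩ circle(D,7.00): a=3.2321, h=2.3566
  candidates: C₊=(3.2074,1.6912) cross=23.150; C₋=(3.6749,-2.9988) cross=-23.150
  mode - wants cross < 0 → take C=(3.6749,-2.9988) (cross=-23.150)
ex = (C−B)/|BC| = (0.8625,-0.5061); ey = (0.5061,0.8625)
P = B + -2.34·ex + -2.88·ey = (-3.2508,-2.2740)

-3.25 -2.27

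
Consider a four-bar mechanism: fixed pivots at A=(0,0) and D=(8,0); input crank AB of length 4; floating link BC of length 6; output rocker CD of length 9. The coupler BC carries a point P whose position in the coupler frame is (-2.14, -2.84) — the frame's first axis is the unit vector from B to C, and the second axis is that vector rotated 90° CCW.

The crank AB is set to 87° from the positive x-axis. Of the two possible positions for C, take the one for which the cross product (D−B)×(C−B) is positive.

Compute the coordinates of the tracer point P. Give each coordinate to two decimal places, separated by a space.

A=(0,0), D=(8.00,0)
B = A + 4.00·(cos87°, sin87°) = (0.2093, 3.9945)
|BD| = 8.7550
circle(B,6.00) ∩ circle(D,9.00): a=1.8076, h=5.7213
  candidates: C₊=(4.4281,8.2609) cross=50.090; C₋=(-0.7925,-1.9212) cross=-50.090
  mode + wants cross > 0 → take C=(4.4281,8.2609) (cross=50.090)
ex = (C−B)/|BC| = (0.7031,0.7111); ey = (-0.7111,0.7031)
P = B + -2.14·ex + -2.84·ey = (0.7240,0.4760)

0.72 0.48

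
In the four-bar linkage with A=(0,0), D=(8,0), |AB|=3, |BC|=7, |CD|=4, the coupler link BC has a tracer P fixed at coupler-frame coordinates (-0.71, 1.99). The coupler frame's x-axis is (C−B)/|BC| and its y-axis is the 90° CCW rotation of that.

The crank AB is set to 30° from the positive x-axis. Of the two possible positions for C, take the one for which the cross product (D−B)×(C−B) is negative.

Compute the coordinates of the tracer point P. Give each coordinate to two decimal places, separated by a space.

3.68 3.32

A=(0,0), D=(8.00,0)
B = A + 3.00·(cos30°, sin30°) = (2.5981, 1.5000)
|BD| = 5.6063
circle(B,7.00) ∩ circle(D,4.00): a=5.7463, h=3.9976
  candidates: C₊=(9.2044,3.8144) cross=22.412; C₋=(7.0653,-3.8893) cross=-22.412
  mode - wants cross < 0 → take C=(7.0653,-3.8893) (cross=-22.412)
ex = (C−B)/|BC| = (0.6382,-0.7699); ey = (0.7699,0.6382)
P = B + -0.71·ex + 1.99·ey = (3.6771,3.3166)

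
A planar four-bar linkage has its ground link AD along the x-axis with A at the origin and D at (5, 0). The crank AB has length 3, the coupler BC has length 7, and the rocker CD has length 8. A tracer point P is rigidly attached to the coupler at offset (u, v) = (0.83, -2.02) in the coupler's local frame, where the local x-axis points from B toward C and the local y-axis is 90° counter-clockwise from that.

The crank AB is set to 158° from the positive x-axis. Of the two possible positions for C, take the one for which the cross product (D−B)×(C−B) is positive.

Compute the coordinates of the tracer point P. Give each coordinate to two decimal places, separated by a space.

-0.64 0.71

A=(0,0), D=(5.00,0)
B = A + 3.00·(cos158°, sin158°) = (-2.7816, 1.1238)
|BD| = 7.8623
circle(B,7.00) ∩ circle(D,8.00): a=2.9772, h=6.3353
  candidates: C₊=(1.0707,6.9685) cross=49.810; C₋=(-0.7405,-5.5720) cross=-49.810
  mode + wants cross > 0 → take C=(1.0707,6.9685) (cross=49.810)
ex = (C−B)/|BC| = (0.5503,0.8350); ey = (-0.8350,0.5503)
P = B + 0.83·ex + -2.02·ey = (-0.6382,0.7052)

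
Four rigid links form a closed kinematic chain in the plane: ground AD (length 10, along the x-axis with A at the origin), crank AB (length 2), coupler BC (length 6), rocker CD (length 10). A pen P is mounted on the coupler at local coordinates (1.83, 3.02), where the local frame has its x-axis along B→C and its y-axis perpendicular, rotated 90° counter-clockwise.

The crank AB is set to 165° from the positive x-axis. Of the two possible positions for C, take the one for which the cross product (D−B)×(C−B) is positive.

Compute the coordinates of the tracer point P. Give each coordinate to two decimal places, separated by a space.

-3.31 3.77

A=(0,0), D=(10.00,0)
B = A + 2.00·(cos165°, sin165°) = (-1.9319, 0.5176)
|BD| = 11.9431
circle(B,6.00) ∩ circle(D,10.00): a=3.2922, h=5.0161
  candidates: C₊=(1.5746,5.3864) cross=59.908; C₋=(1.1398,-4.6365) cross=-59.908
  mode + wants cross > 0 → take C=(1.5746,5.3864) (cross=59.908)
ex = (C−B)/|BC| = (0.5844,0.8115); ey = (-0.8115,0.5844)
P = B + 1.83·ex + 3.02·ey = (-3.3130,3.7675)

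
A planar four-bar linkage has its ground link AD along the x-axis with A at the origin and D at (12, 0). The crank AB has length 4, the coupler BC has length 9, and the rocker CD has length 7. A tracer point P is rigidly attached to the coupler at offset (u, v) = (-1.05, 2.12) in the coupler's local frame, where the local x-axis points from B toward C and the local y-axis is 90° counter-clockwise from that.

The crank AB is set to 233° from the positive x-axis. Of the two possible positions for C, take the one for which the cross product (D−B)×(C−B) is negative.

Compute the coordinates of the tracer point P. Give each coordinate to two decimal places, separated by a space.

A=(0,0), D=(12.00,0)
B = A + 4.00·(cos233°, sin233°) = (-2.4073, -3.1945)
|BD| = 14.7572
circle(B,9.00) ∩ circle(D,7.00): a=8.4628, h=3.0628
  candidates: C₊=(5.1919,1.6276) cross=45.199; C₋=(6.5179,-4.3528) cross=-45.199
  mode - wants cross < 0 → take C=(6.5179,-4.3528) (cross=-45.199)
ex = (C−B)/|BC| = (0.9917,-0.1287); ey = (0.1287,0.9917)
P = B + -1.05·ex + 2.12·ey = (-3.1757,-0.9570)

-3.18 -0.96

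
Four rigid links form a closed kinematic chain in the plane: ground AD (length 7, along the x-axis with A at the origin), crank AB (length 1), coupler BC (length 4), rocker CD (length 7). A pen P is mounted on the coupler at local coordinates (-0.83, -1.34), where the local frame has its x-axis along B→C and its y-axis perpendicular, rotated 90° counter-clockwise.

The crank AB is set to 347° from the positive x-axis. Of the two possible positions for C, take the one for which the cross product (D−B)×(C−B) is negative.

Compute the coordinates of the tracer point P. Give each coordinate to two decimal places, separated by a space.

A=(0,0), D=(7.00,0)
B = A + 1.00·(cos347°, sin347°) = (0.9744, -0.2250)
|BD| = 6.0298
circle(B,4.00) ∩ circle(D,7.00): a=0.2785, h=3.9903
  candidates: C₊=(1.1038,3.7730) cross=24.061; C₋=(1.4016,-4.2021) cross=-24.061
  mode - wants cross < 0 → take C=(1.4016,-4.2021) (cross=-24.061)
ex = (C−B)/|BC| = (0.1068,-0.9943); ey = (0.9943,0.1068)
P = B + -0.83·ex + -1.34·ey = (-0.4466,0.4572)

-0.45 0.46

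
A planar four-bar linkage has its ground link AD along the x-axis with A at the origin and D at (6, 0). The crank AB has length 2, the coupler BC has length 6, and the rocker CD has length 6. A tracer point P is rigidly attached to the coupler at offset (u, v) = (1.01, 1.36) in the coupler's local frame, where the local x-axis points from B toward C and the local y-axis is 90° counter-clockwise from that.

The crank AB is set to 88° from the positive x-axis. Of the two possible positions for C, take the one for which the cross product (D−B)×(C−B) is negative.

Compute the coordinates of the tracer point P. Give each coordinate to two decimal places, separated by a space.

1.62 1.32

A=(0,0), D=(6.00,0)
B = A + 2.00·(cos88°, sin88°) = (0.0698, 1.9988)
|BD| = 6.2580
circle(B,6.00) ∩ circle(D,6.00): a=3.1290, h=5.1195
  candidates: C₊=(4.6701,5.8507) cross=32.038; C₋=(1.3997,-3.8520) cross=-32.038
  mode - wants cross < 0 → take C=(1.3997,-3.8520) (cross=-32.038)
ex = (C−B)/|BC| = (0.2217,-0.9751); ey = (0.9751,0.2217)
P = B + 1.01·ex + 1.36·ey = (1.6198,1.3154)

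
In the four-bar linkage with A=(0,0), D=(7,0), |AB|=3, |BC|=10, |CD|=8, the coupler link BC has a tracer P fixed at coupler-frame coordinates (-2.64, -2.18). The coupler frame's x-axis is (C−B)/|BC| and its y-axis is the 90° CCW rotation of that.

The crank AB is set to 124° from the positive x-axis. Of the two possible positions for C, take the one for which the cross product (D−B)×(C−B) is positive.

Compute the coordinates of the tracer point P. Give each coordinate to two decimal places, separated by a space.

-2.68 -0.79

A=(0,0), D=(7.00,0)
B = A + 3.00·(cos124°, sin124°) = (-1.6776, 2.4871)
|BD| = 9.0270
circle(B,10.00) ∩ circle(D,8.00): a=6.5075, h=7.5929
  candidates: C₊=(6.6701,7.9932) cross=68.541; C₋=(2.4861,-6.6049) cross=-68.541
  mode + wants cross > 0 → take C=(6.6701,7.9932) (cross=68.541)
ex = (C−B)/|BC| = (0.8348,0.5506); ey = (-0.5506,0.8348)
P = B + -2.64·ex + -2.18·ey = (-2.6810,-0.7863)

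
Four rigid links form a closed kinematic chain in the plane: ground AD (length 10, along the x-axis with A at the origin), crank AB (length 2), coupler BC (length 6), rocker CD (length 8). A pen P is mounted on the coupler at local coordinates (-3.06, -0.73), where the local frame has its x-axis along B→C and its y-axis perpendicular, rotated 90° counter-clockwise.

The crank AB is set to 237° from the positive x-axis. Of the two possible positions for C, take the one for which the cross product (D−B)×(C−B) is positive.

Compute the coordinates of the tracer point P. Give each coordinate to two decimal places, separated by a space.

A=(0,0), D=(10.00,0)
B = A + 2.00·(cos237°, sin237°) = (-1.0893, -1.6773)
|BD| = 11.2154
circle(B,6.00) ∩ circle(D,8.00): a=4.3594, h=4.1225
  candidates: C₊=(2.6046,3.0508) cross=46.236; C₋=(3.8377,-5.1015) cross=-46.236
  mode + wants cross > 0 → take C=(2.6046,3.0508) (cross=46.236)
ex = (C−B)/|BC| = (0.6156,0.7880); ey = (-0.7880,0.6156)
P = B + -3.06·ex + -0.73·ey = (-2.3979,-4.5381)

-2.40 -4.54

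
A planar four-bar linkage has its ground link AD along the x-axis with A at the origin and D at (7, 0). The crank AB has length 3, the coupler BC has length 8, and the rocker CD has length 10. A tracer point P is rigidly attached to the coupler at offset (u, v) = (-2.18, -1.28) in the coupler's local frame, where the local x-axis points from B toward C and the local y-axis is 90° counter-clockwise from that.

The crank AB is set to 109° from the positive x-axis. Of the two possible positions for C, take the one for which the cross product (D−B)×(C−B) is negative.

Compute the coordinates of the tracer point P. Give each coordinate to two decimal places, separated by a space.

-2.09 5.11

A=(0,0), D=(7.00,0)
B = A + 3.00·(cos109°, sin109°) = (-0.9767, 2.8366)
|BD| = 8.4660
circle(B,8.00) ∩ circle(D,10.00): a=2.1069, h=7.7176
  candidates: C₊=(3.5942,9.4021) cross=65.337; C₋=(-1.5774,-5.1409) cross=-65.337
  mode - wants cross < 0 → take C=(-1.5774,-5.1409) (cross=-65.337)
ex = (C−B)/|BC| = (-0.0751,-0.9972); ey = (0.9972,-0.0751)
P = B + -2.18·ex + -1.28·ey = (-2.0894,5.1065)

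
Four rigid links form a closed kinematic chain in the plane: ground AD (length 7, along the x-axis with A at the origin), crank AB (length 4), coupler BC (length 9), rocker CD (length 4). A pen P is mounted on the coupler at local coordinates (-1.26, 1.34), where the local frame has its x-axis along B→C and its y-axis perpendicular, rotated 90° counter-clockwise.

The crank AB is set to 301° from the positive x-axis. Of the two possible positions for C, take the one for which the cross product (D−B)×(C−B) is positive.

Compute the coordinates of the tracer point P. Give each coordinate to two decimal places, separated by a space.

0.24 -3.71

A=(0,0), D=(7.00,0)
B = A + 4.00·(cos301°, sin301°) = (2.0602, -3.4287)
|BD| = 6.0131
circle(B,9.00) ∩ circle(D,4.00): a=8.4114, h=3.2013
  candidates: C₊=(7.1448,3.9974) cross=19.250; C₋=(10.7956,-1.2624) cross=-19.250
  mode + wants cross > 0 → take C=(7.1448,3.9974) (cross=19.250)
ex = (C−B)/|BC| = (0.5650,0.8251); ey = (-0.8251,0.5650)
P = B + -1.26·ex + 1.34·ey = (0.2426,-3.7113)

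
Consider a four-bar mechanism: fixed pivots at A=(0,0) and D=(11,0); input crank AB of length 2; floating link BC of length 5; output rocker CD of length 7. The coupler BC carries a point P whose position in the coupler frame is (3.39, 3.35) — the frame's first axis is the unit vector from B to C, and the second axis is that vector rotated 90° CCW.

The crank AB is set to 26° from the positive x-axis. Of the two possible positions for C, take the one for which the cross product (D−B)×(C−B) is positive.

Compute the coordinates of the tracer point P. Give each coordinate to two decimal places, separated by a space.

2.00 5.64

A=(0,0), D=(11.00,0)
B = A + 2.00·(cos26°, sin26°) = (1.7976, 0.8767)
|BD| = 9.2441
circle(B,5.00) ∩ circle(D,7.00): a=3.3239, h=3.7352
  candidates: C₊=(5.4608,4.2798) cross=34.528; C₋=(4.7523,-3.1569) cross=-34.528
  mode + wants cross > 0 → take C=(5.4608,4.2798) (cross=34.528)
ex = (C−B)/|BC| = (0.7326,0.6806); ey = (-0.6806,0.7326)
P = B + 3.39·ex + 3.35·ey = (2.0012,5.6384)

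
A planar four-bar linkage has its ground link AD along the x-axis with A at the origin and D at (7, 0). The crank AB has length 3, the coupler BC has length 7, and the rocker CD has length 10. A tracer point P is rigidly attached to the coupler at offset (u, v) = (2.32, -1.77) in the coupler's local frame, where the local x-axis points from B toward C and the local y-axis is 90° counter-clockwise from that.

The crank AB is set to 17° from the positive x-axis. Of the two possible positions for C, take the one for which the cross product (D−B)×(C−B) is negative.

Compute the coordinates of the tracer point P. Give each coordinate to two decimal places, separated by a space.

-0.03 0.54

A=(0,0), D=(7.00,0)
B = A + 3.00·(cos17°, sin17°) = (2.8689, 0.8771)
|BD| = 4.2232
circle(B,7.00) ∩ circle(D,10.00): a=-3.9265, h=5.7950
  candidates: C₊=(0.2316,7.3613) cross=24.473; C₋=(-2.1756,-3.9760) cross=-24.473
  mode - wants cross < 0 → take C=(-2.1756,-3.9760) (cross=-24.473)
ex = (C−B)/|BC| = (-0.7206,-0.6933); ey = (0.6933,-0.7206)
P = B + 2.32·ex + -1.77·ey = (-0.0301,0.5442)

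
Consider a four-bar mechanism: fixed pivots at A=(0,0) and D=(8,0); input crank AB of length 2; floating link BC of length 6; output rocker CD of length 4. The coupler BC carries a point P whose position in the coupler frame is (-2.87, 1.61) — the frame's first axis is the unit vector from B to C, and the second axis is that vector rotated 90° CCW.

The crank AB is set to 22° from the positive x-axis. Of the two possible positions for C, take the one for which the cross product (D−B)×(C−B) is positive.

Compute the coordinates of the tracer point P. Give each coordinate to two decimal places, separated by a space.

A=(0,0), D=(8.00,0)
B = A + 2.00·(cos22°, sin22°) = (1.8544, 0.7492)
|BD| = 6.1911
circle(B,6.00) ∩ circle(D,4.00): a=4.7108, h=3.7160
  candidates: C₊=(6.9802,3.8678) cross=23.006; C₋=(6.0808,-3.5095) cross=-23.006
  mode + wants cross > 0 → take C=(6.9802,3.8678) (cross=23.006)
ex = (C−B)/|BC| = (0.8543,0.5198); ey = (-0.5198,0.8543)
P = B + -2.87·ex + 1.61·ey = (-1.4343,0.6329)

-1.43 0.63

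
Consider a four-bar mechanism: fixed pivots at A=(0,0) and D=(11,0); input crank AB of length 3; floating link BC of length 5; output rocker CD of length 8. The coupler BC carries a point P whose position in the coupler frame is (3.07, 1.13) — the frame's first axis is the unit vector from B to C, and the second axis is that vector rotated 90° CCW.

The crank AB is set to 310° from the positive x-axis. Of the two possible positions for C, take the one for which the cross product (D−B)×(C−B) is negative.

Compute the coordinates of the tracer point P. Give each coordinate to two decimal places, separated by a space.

A=(0,0), D=(11.00,0)
B = A + 3.00·(cos310°, sin310°) = (1.9284, -2.2981)
|BD| = 9.3582
circle(B,5.00) ∩ circle(D,8.00): a=2.5954, h=4.2736
  candidates: C₊=(3.3948,2.4820) cross=39.994; C₋=(5.4938,-5.8036) cross=-39.994
  mode - wants cross < 0 → take C=(5.4938,-5.8036) (cross=-39.994)
ex = (C−B)/|BC| = (0.7131,-0.7011); ey = (0.7011,0.7131)
P = B + 3.07·ex + 1.13·ey = (4.9097,-3.6447)

4.91 -3.64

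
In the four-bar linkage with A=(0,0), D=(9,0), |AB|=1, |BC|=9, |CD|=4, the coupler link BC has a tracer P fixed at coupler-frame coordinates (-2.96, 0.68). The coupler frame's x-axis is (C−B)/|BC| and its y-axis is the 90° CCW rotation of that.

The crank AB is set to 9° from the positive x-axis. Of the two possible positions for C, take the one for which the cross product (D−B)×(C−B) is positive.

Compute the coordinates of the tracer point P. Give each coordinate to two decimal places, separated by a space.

A=(0,0), D=(9.00,0)
B = A + 1.00·(cos9°, sin9°) = (0.9877, 0.1564)
|BD| = 8.0138
circle(B,9.00) ∩ circle(D,4.00): a=8.0624, h=3.9997
  candidates: C₊=(9.1266,3.9980) cross=32.053; C₋=(8.9705,-3.9999) cross=-32.053
  mode + wants cross > 0 → take C=(9.1266,3.9980) (cross=32.053)
ex = (C−B)/|BC| = (0.9043,0.4268); ey = (-0.4268,0.9043)
P = B + -2.96·ex + 0.68·ey = (-1.9794,-0.4921)

-1.98 -0.49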